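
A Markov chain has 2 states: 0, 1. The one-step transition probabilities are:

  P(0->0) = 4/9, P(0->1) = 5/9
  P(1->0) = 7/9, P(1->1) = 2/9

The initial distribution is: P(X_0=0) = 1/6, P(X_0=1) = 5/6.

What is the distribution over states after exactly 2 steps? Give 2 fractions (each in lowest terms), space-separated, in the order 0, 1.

Answer: 29/54 25/54

Derivation:
Propagating the distribution step by step (d_{t+1} = d_t * P):
d_0 = (0=1/6, 1=5/6)
  d_1[0] = 1/6*4/9 + 5/6*7/9 = 13/18
  d_1[1] = 1/6*5/9 + 5/6*2/9 = 5/18
d_1 = (0=13/18, 1=5/18)
  d_2[0] = 13/18*4/9 + 5/18*7/9 = 29/54
  d_2[1] = 13/18*5/9 + 5/18*2/9 = 25/54
d_2 = (0=29/54, 1=25/54)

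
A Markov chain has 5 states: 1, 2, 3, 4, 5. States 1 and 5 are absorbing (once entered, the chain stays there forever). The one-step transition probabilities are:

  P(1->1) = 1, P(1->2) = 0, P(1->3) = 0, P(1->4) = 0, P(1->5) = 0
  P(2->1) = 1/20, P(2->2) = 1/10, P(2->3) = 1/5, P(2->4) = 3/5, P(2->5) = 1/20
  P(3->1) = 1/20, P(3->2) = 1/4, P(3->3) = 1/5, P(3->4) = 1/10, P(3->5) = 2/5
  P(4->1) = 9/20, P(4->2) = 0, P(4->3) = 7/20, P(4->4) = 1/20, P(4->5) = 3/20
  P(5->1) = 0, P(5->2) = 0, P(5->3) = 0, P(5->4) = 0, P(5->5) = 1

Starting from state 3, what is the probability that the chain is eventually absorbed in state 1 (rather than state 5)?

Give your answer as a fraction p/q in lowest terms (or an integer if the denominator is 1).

Let a_i = P(absorbed in 1 | start in state i).
Boundary conditions: a_1 = 1, a_5 = 0.
For each transient state i, a_i = sum_j P(i->j) * a_j:
  a_2 = 1/20*a_1 + 1/10*a_2 + 1/5*a_3 + 3/5*a_4 + 1/20*a_5
  a_3 = 1/20*a_1 + 1/4*a_2 + 1/5*a_3 + 1/10*a_4 + 2/5*a_5
  a_4 = 9/20*a_1 + 0*a_2 + 7/20*a_3 + 1/20*a_4 + 3/20*a_5

Substituting a_1 = 1 and a_5 = 0, rearrange to (I - Q) a = r where r[i] = P(i -> 1):
  [9/10, -1/5, -3/5] . (a_2, a_3, a_4) = 1/20
  [-1/4, 4/5, -1/10] . (a_2, a_3, a_4) = 1/20
  [0, -7/20, 19/20] . (a_2, a_3, a_4) = 9/20

Solving yields:
  a_2 = 225/442
  a_3 = 1301/4420
  a_4 = 2573/4420

Starting state is 3, so the absorption probability is a_3 = 1301/4420.

Answer: 1301/4420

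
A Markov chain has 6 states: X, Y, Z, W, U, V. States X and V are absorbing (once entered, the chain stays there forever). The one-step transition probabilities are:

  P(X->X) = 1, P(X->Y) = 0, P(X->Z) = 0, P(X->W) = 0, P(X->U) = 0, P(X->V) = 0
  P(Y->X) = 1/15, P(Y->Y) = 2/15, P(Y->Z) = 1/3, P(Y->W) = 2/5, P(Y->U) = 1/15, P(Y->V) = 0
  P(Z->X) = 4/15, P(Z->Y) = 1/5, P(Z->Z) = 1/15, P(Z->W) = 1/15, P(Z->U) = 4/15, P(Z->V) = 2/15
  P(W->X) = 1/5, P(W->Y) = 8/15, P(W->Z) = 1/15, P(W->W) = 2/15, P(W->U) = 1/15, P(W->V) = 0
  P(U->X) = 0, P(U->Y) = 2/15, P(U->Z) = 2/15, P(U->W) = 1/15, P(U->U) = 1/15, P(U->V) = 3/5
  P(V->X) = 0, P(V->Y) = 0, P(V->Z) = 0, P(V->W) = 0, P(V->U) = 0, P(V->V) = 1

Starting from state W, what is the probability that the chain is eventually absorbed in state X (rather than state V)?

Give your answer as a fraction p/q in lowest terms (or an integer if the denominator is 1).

Answer: 5618/8633

Derivation:
Let a_i = P(absorbed in X | start in state i).
Boundary conditions: a_X = 1, a_V = 0.
For each transient state i, a_i = sum_j P(i->j) * a_j:
  a_Y = 1/15*a_X + 2/15*a_Y + 1/3*a_Z + 2/5*a_W + 1/15*a_U + 0*a_V
  a_Z = 4/15*a_X + 1/5*a_Y + 1/15*a_Z + 1/15*a_W + 4/15*a_U + 2/15*a_V
  a_W = 1/5*a_X + 8/15*a_Y + 1/15*a_Z + 2/15*a_W + 1/15*a_U + 0*a_V
  a_U = 0*a_X + 2/15*a_Y + 2/15*a_Z + 1/15*a_W + 1/15*a_U + 3/5*a_V

Substituting a_X = 1 and a_V = 0, rearrange to (I - Q) a = r where r[i] = P(i -> X):
  [13/15, -1/3, -2/5, -1/15] . (a_Y, a_Z, a_W, a_U) = 1/15
  [-1/5, 14/15, -1/15, -4/15] . (a_Y, a_Z, a_W, a_U) = 4/15
  [-8/15, -1/15, 13/15, -1/15] . (a_Y, a_Z, a_W, a_U) = 1/5
  [-2/15, -2/15, -1/15, 14/15] . (a_Y, a_Z, a_W, a_U) = 0

Solving yields:
  a_Y = 5112/8633
  a_Z = 4469/8633
  a_W = 5618/8633
  a_U = 1770/8633

Starting state is W, so the absorption probability is a_W = 5618/8633.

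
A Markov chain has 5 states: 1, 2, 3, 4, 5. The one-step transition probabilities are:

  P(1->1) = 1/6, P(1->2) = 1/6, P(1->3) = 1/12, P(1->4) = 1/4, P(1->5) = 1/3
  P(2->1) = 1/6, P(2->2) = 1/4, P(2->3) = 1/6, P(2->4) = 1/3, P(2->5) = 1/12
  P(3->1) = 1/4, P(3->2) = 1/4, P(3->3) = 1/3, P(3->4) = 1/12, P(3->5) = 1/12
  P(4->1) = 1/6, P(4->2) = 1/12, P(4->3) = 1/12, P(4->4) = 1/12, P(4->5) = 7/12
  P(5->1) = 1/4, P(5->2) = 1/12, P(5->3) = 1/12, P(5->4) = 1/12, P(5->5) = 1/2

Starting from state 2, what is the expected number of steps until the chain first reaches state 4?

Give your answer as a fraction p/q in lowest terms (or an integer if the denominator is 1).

Answer: 3280/723

Derivation:
Let h_i = expected steps to first reach 4 from state i.
Boundary: h_4 = 0.
First-step equations for the other states:
  h_1 = 1 + 1/6*h_1 + 1/6*h_2 + 1/12*h_3 + 1/4*h_4 + 1/3*h_5
  h_2 = 1 + 1/6*h_1 + 1/4*h_2 + 1/6*h_3 + 1/3*h_4 + 1/12*h_5
  h_3 = 1 + 1/4*h_1 + 1/4*h_2 + 1/3*h_3 + 1/12*h_4 + 1/12*h_5
  h_5 = 1 + 1/4*h_1 + 1/12*h_2 + 1/12*h_3 + 1/12*h_4 + 1/2*h_5

Substituting h_4 = 0 and rearranging gives the linear system (I - Q) h = 1:
  [5/6, -1/6, -1/12, -1/3] . (h_1, h_2, h_3, h_5) = 1
  [-1/6, 3/4, -1/6, -1/12] . (h_1, h_2, h_3, h_5) = 1
  [-1/4, -1/4, 2/3, -1/12] . (h_1, h_2, h_3, h_5) = 1
  [-1/4, -1/12, -1/12, 1/2] . (h_1, h_2, h_3, h_5) = 1

Solving yields:
  h_1 = 3800/723
  h_2 = 3280/723
  h_3 = 4316/723
  h_5 = 4612/723

Starting state is 2, so the expected hitting time is h_2 = 3280/723.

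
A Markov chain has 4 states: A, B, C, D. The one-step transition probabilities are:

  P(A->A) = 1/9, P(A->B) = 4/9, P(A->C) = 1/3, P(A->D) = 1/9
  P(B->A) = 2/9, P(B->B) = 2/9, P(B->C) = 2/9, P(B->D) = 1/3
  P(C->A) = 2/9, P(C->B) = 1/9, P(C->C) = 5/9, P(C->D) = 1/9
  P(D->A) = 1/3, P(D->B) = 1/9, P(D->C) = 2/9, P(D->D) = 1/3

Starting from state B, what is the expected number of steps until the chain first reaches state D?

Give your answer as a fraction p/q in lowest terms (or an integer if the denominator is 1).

Let h_i = expected steps to first reach D from state i.
Boundary: h_D = 0.
First-step equations for the other states:
  h_A = 1 + 1/9*h_A + 4/9*h_B + 1/3*h_C + 1/9*h_D
  h_B = 1 + 2/9*h_A + 2/9*h_B + 2/9*h_C + 1/3*h_D
  h_C = 1 + 2/9*h_A + 1/9*h_B + 5/9*h_C + 1/9*h_D

Substituting h_D = 0 and rearranging gives the linear system (I - Q) h = 1:
  [8/9, -4/9, -1/3] . (h_A, h_B, h_C) = 1
  [-2/9, 7/9, -2/9] . (h_A, h_B, h_C) = 1
  [-2/9, -1/9, 4/9] . (h_A, h_B, h_C) = 1

Solving yields:
  h_A = 333/56
  h_B = 135/28
  h_C = 45/7

Starting state is B, so the expected hitting time is h_B = 135/28.

Answer: 135/28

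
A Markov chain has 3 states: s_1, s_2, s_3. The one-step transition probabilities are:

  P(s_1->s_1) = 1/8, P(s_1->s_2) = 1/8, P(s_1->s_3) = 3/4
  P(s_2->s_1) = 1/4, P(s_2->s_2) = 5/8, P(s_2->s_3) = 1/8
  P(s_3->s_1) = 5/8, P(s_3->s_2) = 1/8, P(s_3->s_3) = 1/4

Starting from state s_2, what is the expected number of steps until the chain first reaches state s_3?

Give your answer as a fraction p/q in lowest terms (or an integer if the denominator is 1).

Let h_i = expected steps to first reach s_3 from state i.
Boundary: h_s_3 = 0.
First-step equations for the other states:
  h_s_1 = 1 + 1/8*h_s_1 + 1/8*h_s_2 + 3/4*h_s_3
  h_s_2 = 1 + 1/4*h_s_1 + 5/8*h_s_2 + 1/8*h_s_3

Substituting h_s_3 = 0 and rearranging gives the linear system (I - Q) h = 1:
  [7/8, -1/8] . (h_s_1, h_s_2) = 1
  [-1/4, 3/8] . (h_s_1, h_s_2) = 1

Solving yields:
  h_s_1 = 32/19
  h_s_2 = 72/19

Starting state is s_2, so the expected hitting time is h_s_2 = 72/19.

Answer: 72/19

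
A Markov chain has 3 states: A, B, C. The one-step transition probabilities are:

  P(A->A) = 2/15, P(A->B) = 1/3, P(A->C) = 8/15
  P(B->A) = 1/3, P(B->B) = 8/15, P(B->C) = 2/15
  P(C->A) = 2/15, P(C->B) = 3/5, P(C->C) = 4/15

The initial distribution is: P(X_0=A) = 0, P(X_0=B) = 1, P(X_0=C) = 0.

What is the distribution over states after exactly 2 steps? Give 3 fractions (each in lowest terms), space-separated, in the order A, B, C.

Propagating the distribution step by step (d_{t+1} = d_t * P):
d_0 = (A=0, B=1, C=0)
  d_1[A] = 0*2/15 + 1*1/3 + 0*2/15 = 1/3
  d_1[B] = 0*1/3 + 1*8/15 + 0*3/5 = 8/15
  d_1[C] = 0*8/15 + 1*2/15 + 0*4/15 = 2/15
d_1 = (A=1/3, B=8/15, C=2/15)
  d_2[A] = 1/3*2/15 + 8/15*1/3 + 2/15*2/15 = 6/25
  d_2[B] = 1/3*1/3 + 8/15*8/15 + 2/15*3/5 = 107/225
  d_2[C] = 1/3*8/15 + 8/15*2/15 + 2/15*4/15 = 64/225
d_2 = (A=6/25, B=107/225, C=64/225)

Answer: 6/25 107/225 64/225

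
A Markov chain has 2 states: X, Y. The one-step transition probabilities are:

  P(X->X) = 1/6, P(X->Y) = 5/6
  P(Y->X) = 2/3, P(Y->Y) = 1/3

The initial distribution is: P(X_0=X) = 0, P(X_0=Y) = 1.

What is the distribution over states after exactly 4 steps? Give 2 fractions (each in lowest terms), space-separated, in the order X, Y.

Propagating the distribution step by step (d_{t+1} = d_t * P):
d_0 = (X=0, Y=1)
  d_1[X] = 0*1/6 + 1*2/3 = 2/3
  d_1[Y] = 0*5/6 + 1*1/3 = 1/3
d_1 = (X=2/3, Y=1/3)
  d_2[X] = 2/3*1/6 + 1/3*2/3 = 1/3
  d_2[Y] = 2/3*5/6 + 1/3*1/3 = 2/3
d_2 = (X=1/3, Y=2/3)
  d_3[X] = 1/3*1/6 + 2/3*2/3 = 1/2
  d_3[Y] = 1/3*5/6 + 2/3*1/3 = 1/2
d_3 = (X=1/2, Y=1/2)
  d_4[X] = 1/2*1/6 + 1/2*2/3 = 5/12
  d_4[Y] = 1/2*5/6 + 1/2*1/3 = 7/12
d_4 = (X=5/12, Y=7/12)

Answer: 5/12 7/12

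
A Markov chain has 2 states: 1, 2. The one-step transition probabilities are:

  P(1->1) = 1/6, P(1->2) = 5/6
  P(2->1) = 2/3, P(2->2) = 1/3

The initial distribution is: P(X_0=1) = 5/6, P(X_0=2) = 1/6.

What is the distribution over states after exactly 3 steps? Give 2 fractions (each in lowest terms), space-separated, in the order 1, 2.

Answer: 19/48 29/48

Derivation:
Propagating the distribution step by step (d_{t+1} = d_t * P):
d_0 = (1=5/6, 2=1/6)
  d_1[1] = 5/6*1/6 + 1/6*2/3 = 1/4
  d_1[2] = 5/6*5/6 + 1/6*1/3 = 3/4
d_1 = (1=1/4, 2=3/4)
  d_2[1] = 1/4*1/6 + 3/4*2/3 = 13/24
  d_2[2] = 1/4*5/6 + 3/4*1/3 = 11/24
d_2 = (1=13/24, 2=11/24)
  d_3[1] = 13/24*1/6 + 11/24*2/3 = 19/48
  d_3[2] = 13/24*5/6 + 11/24*1/3 = 29/48
d_3 = (1=19/48, 2=29/48)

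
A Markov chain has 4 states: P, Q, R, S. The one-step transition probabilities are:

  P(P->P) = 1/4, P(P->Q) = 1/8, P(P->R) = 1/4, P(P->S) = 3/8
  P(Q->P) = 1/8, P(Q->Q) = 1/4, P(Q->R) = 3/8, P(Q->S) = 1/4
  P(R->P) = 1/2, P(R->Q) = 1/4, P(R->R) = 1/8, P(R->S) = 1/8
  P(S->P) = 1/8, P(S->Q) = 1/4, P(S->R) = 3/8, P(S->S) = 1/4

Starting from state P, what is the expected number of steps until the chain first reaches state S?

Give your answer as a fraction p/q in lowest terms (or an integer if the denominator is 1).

Let h_i = expected steps to first reach S from state i.
Boundary: h_S = 0.
First-step equations for the other states:
  h_P = 1 + 1/4*h_P + 1/8*h_Q + 1/4*h_R + 3/8*h_S
  h_Q = 1 + 1/8*h_P + 1/4*h_Q + 3/8*h_R + 1/4*h_S
  h_R = 1 + 1/2*h_P + 1/4*h_Q + 1/8*h_R + 1/8*h_S

Substituting h_S = 0 and rearranging gives the linear system (I - Q) h = 1:
  [3/4, -1/8, -1/4] . (h_P, h_Q, h_R) = 1
  [-1/8, 3/4, -3/8] . (h_P, h_Q, h_R) = 1
  [-1/2, -1/4, 7/8] . (h_P, h_Q, h_R) = 1

Solving yields:
  h_P = 496/145
  h_Q = 584/145
  h_R = 616/145

Starting state is P, so the expected hitting time is h_P = 496/145.

Answer: 496/145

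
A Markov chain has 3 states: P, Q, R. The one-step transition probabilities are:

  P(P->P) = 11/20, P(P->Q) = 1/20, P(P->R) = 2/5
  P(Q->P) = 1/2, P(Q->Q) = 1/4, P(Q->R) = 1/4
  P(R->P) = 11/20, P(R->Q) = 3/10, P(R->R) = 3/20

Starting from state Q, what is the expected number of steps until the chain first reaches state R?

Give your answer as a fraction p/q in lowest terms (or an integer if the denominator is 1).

Answer: 76/25

Derivation:
Let h_i = expected steps to first reach R from state i.
Boundary: h_R = 0.
First-step equations for the other states:
  h_P = 1 + 11/20*h_P + 1/20*h_Q + 2/5*h_R
  h_Q = 1 + 1/2*h_P + 1/4*h_Q + 1/4*h_R

Substituting h_R = 0 and rearranging gives the linear system (I - Q) h = 1:
  [9/20, -1/20] . (h_P, h_Q) = 1
  [-1/2, 3/4] . (h_P, h_Q) = 1

Solving yields:
  h_P = 64/25
  h_Q = 76/25

Starting state is Q, so the expected hitting time is h_Q = 76/25.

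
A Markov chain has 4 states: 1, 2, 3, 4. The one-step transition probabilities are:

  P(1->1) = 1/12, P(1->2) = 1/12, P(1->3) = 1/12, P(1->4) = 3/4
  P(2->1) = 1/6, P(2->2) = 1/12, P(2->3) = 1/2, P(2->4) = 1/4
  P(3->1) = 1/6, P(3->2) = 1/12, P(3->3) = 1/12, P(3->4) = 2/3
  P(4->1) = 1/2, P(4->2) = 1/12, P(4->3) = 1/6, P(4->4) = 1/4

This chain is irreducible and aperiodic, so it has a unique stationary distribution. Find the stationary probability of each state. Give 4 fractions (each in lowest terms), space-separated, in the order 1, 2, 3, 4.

The stationary distribution satisfies pi = pi * P, i.e.:
  pi_1 = 1/12*pi_1 + 1/6*pi_2 + 1/6*pi_3 + 1/2*pi_4
  pi_2 = 1/12*pi_1 + 1/12*pi_2 + 1/12*pi_3 + 1/12*pi_4
  pi_3 = 1/12*pi_1 + 1/2*pi_2 + 1/12*pi_3 + 1/6*pi_4
  pi_4 = 3/4*pi_1 + 1/4*pi_2 + 2/3*pi_3 + 1/4*pi_4
with normalization: pi_1 + pi_2 + pi_3 + pi_4 = 1.

Using the first 3 balance equations plus normalization, the linear system A*pi = b is:
  [-11/12, 1/6, 1/6, 1/2] . pi = 0
  [1/12, -11/12, 1/12, 1/12] . pi = 0
  [1/12, 1/2, -11/12, 1/6] . pi = 0
  [1, 1, 1, 1] . pi = 1

Solving yields:
  pi_1 = 193/651
  pi_2 = 1/12
  pi_3 = 34/217
  pi_4 = 1207/2604

Verification (pi * P):
  193/651*1/12 + 1/12*1/6 + 34/217*1/6 + 1207/2604*1/2 = 193/651 = pi_1  (ok)
  193/651*1/12 + 1/12*1/12 + 34/217*1/12 + 1207/2604*1/12 = 1/12 = pi_2  (ok)
  193/651*1/12 + 1/12*1/2 + 34/217*1/12 + 1207/2604*1/6 = 34/217 = pi_3  (ok)
  193/651*3/4 + 1/12*1/4 + 34/217*2/3 + 1207/2604*1/4 = 1207/2604 = pi_4  (ok)

Answer: 193/651 1/12 34/217 1207/2604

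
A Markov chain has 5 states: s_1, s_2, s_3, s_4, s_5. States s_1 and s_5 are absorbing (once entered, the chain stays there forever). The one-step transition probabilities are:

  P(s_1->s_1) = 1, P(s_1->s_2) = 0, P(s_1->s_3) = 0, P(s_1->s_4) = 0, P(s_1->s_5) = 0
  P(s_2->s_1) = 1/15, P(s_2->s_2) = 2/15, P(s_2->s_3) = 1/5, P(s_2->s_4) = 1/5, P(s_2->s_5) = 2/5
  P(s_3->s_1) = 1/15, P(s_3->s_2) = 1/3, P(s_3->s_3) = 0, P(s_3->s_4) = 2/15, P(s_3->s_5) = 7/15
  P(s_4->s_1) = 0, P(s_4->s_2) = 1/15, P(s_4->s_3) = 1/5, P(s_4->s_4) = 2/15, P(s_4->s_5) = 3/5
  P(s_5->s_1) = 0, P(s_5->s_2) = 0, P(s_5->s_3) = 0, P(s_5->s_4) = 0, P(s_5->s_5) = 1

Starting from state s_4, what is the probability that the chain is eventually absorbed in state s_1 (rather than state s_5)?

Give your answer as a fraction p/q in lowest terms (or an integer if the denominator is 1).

Answer: 12/361

Derivation:
Let a_i = P(absorbed in s_1 | start in state i).
Boundary conditions: a_s_1 = 1, a_s_5 = 0.
For each transient state i, a_i = sum_j P(i->j) * a_j:
  a_s_2 = 1/15*a_s_1 + 2/15*a_s_2 + 1/5*a_s_3 + 1/5*a_s_4 + 2/5*a_s_5
  a_s_3 = 1/15*a_s_1 + 1/3*a_s_2 + 0*a_s_3 + 2/15*a_s_4 + 7/15*a_s_5
  a_s_4 = 0*a_s_1 + 1/15*a_s_2 + 1/5*a_s_3 + 2/15*a_s_4 + 3/5*a_s_5

Substituting a_s_1 = 1 and a_s_5 = 0, rearrange to (I - Q) a = r where r[i] = P(i -> s_1):
  [13/15, -1/5, -1/5] . (a_s_2, a_s_3, a_s_4) = 1/15
  [-1/3, 1, -2/15] . (a_s_2, a_s_3, a_s_4) = 1/15
  [-1/15, -1/5, 13/15] . (a_s_2, a_s_3, a_s_4) = 0

Solving yields:
  a_s_2 = 79/722
  a_s_3 = 233/2166
  a_s_4 = 12/361

Starting state is s_4, so the absorption probability is a_s_4 = 12/361.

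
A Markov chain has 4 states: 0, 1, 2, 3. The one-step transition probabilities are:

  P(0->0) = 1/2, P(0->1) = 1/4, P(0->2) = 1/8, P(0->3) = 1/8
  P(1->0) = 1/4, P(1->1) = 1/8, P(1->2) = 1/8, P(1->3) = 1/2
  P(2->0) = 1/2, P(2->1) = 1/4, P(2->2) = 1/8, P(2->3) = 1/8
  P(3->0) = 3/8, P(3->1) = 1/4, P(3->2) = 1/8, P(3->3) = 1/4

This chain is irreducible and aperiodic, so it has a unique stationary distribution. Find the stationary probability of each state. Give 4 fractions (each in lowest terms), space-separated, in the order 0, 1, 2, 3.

Answer: 209/504 2/9 1/8 5/21

Derivation:
The stationary distribution satisfies pi = pi * P, i.e.:
  pi_0 = 1/2*pi_0 + 1/4*pi_1 + 1/2*pi_2 + 3/8*pi_3
  pi_1 = 1/4*pi_0 + 1/8*pi_1 + 1/4*pi_2 + 1/4*pi_3
  pi_2 = 1/8*pi_0 + 1/8*pi_1 + 1/8*pi_2 + 1/8*pi_3
  pi_3 = 1/8*pi_0 + 1/2*pi_1 + 1/8*pi_2 + 1/4*pi_3
with normalization: pi_0 + pi_1 + pi_2 + pi_3 = 1.

Using the first 3 balance equations plus normalization, the linear system A*pi = b is:
  [-1/2, 1/4, 1/2, 3/8] . pi = 0
  [1/4, -7/8, 1/4, 1/4] . pi = 0
  [1/8, 1/8, -7/8, 1/8] . pi = 0
  [1, 1, 1, 1] . pi = 1

Solving yields:
  pi_0 = 209/504
  pi_1 = 2/9
  pi_2 = 1/8
  pi_3 = 5/21

Verification (pi * P):
  209/504*1/2 + 2/9*1/4 + 1/8*1/2 + 5/21*3/8 = 209/504 = pi_0  (ok)
  209/504*1/4 + 2/9*1/8 + 1/8*1/4 + 5/21*1/4 = 2/9 = pi_1  (ok)
  209/504*1/8 + 2/9*1/8 + 1/8*1/8 + 5/21*1/8 = 1/8 = pi_2  (ok)
  209/504*1/8 + 2/9*1/2 + 1/8*1/8 + 5/21*1/4 = 5/21 = pi_3  (ok)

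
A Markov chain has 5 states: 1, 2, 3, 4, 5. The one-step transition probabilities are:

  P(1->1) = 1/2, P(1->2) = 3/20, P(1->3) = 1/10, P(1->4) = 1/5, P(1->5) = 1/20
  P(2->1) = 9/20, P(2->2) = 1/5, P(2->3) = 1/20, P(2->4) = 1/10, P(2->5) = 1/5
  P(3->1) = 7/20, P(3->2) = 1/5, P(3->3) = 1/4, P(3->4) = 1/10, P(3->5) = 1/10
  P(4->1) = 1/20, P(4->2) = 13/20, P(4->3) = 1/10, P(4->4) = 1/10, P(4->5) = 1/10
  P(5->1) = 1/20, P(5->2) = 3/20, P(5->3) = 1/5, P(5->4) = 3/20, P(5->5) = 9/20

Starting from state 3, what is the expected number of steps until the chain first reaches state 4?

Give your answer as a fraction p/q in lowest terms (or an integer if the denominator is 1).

Answer: 43460/6321

Derivation:
Let h_i = expected steps to first reach 4 from state i.
Boundary: h_4 = 0.
First-step equations for the other states:
  h_1 = 1 + 1/2*h_1 + 3/20*h_2 + 1/10*h_3 + 1/5*h_4 + 1/20*h_5
  h_2 = 1 + 9/20*h_1 + 1/5*h_2 + 1/20*h_3 + 1/10*h_4 + 1/5*h_5
  h_3 = 1 + 7/20*h_1 + 1/5*h_2 + 1/4*h_3 + 1/10*h_4 + 1/10*h_5
  h_5 = 1 + 1/20*h_1 + 3/20*h_2 + 1/5*h_3 + 3/20*h_4 + 9/20*h_5

Substituting h_4 = 0 and rearranging gives the linear system (I - Q) h = 1:
  [1/2, -3/20, -1/10, -1/20] . (h_1, h_2, h_3, h_5) = 1
  [-9/20, 4/5, -1/20, -1/5] . (h_1, h_2, h_3, h_5) = 1
  [-7/20, -1/5, 3/4, -1/10] . (h_1, h_2, h_3, h_5) = 1
  [-1/20, -3/20, -1/5, 11/20] . (h_1, h_2, h_3, h_5) = 1

Solving yields:
  h_1 = 38440/6321
  h_2 = 42860/6321
  h_3 = 43460/6321
  h_5 = 14160/2107

Starting state is 3, so the expected hitting time is h_3 = 43460/6321.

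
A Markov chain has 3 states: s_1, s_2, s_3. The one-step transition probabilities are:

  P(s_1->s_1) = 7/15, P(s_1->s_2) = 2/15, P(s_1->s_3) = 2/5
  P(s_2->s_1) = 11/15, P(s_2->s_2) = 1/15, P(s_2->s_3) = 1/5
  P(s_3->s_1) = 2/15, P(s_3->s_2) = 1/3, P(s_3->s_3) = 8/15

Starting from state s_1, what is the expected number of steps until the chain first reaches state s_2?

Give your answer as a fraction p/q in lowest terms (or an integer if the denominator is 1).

Let h_i = expected steps to first reach s_2 from state i.
Boundary: h_s_2 = 0.
First-step equations for the other states:
  h_s_1 = 1 + 7/15*h_s_1 + 2/15*h_s_2 + 2/5*h_s_3
  h_s_3 = 1 + 2/15*h_s_1 + 1/3*h_s_2 + 8/15*h_s_3

Substituting h_s_2 = 0 and rearranging gives the linear system (I - Q) h = 1:
  [8/15, -2/5] . (h_s_1, h_s_3) = 1
  [-2/15, 7/15] . (h_s_1, h_s_3) = 1

Solving yields:
  h_s_1 = 195/44
  h_s_3 = 75/22

Starting state is s_1, so the expected hitting time is h_s_1 = 195/44.

Answer: 195/44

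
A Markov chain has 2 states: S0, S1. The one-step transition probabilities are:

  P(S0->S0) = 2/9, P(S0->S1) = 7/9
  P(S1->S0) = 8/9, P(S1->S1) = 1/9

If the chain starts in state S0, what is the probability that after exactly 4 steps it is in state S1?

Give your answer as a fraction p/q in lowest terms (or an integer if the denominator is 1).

Answer: 91/243

Derivation:
Computing P^4 by repeated multiplication:
P^1 =
  S0: [2/9, 7/9]
  S1: [8/9, 1/9]
P^2 =
  S0: [20/27, 7/27]
  S1: [8/27, 19/27]
P^3 =
  S0: [32/81, 49/81]
  S1: [56/81, 25/81]
P^4 =
  S0: [152/243, 91/243]
  S1: [104/243, 139/243]

(P^4)[S0 -> S1] = 91/243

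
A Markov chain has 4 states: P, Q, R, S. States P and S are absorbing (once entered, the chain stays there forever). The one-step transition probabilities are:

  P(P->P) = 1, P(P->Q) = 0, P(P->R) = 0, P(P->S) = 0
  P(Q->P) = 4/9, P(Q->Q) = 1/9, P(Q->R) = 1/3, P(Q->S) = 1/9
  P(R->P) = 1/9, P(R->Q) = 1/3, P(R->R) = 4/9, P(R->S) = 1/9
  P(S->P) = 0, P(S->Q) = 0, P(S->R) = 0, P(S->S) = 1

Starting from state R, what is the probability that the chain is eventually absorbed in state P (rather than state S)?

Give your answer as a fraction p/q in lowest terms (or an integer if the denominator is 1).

Let a_i = P(absorbed in P | start in state i).
Boundary conditions: a_P = 1, a_S = 0.
For each transient state i, a_i = sum_j P(i->j) * a_j:
  a_Q = 4/9*a_P + 1/9*a_Q + 1/3*a_R + 1/9*a_S
  a_R = 1/9*a_P + 1/3*a_Q + 4/9*a_R + 1/9*a_S

Substituting a_P = 1 and a_S = 0, rearrange to (I - Q) a = r where r[i] = P(i -> P):
  [8/9, -1/3] . (a_Q, a_R) = 4/9
  [-1/3, 5/9] . (a_Q, a_R) = 1/9

Solving yields:
  a_Q = 23/31
  a_R = 20/31

Starting state is R, so the absorption probability is a_R = 20/31.

Answer: 20/31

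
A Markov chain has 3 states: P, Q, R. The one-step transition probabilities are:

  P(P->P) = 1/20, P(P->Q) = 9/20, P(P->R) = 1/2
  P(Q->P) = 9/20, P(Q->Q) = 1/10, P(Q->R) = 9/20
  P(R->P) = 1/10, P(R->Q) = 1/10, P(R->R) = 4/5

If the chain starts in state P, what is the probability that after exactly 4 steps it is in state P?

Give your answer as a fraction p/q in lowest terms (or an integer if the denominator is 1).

Computing P^4 by repeated multiplication:
P^1 =
  P: [1/20, 9/20, 1/2]
  Q: [9/20, 1/10, 9/20]
  R: [1/10, 1/10, 4/5]
P^2 =
  P: [51/200, 47/400, 251/400]
  Q: [9/80, 103/400, 63/100]
  R: [13/100, 27/200, 147/200]
P^3 =
  P: [1027/8000, 757/4000, 5459/8000]
  Q: [369/2000, 223/1600, 5409/8000]
  R: [563/4000, 291/2000, 571/800]
P^4 =
  P: [25571/160000, 23189/160000, 2781/4000]
  Q: [22329/160000, 6583/40000, 111339/160000]
  R: [11511/80000, 11941/80000, 14137/20000]

(P^4)[P -> P] = 25571/160000

Answer: 25571/160000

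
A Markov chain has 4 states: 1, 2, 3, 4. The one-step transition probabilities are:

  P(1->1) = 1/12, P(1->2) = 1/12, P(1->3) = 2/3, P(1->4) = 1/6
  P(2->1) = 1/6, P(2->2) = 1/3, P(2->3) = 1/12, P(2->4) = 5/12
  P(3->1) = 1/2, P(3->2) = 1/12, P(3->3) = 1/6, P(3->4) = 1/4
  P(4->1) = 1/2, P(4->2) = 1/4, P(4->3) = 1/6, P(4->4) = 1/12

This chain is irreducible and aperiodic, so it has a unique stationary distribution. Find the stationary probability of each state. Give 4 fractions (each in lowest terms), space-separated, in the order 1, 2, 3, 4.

Answer: 326/1033 164/1033 643/2066 443/2066

Derivation:
The stationary distribution satisfies pi = pi * P, i.e.:
  pi_1 = 1/12*pi_1 + 1/6*pi_2 + 1/2*pi_3 + 1/2*pi_4
  pi_2 = 1/12*pi_1 + 1/3*pi_2 + 1/12*pi_3 + 1/4*pi_4
  pi_3 = 2/3*pi_1 + 1/12*pi_2 + 1/6*pi_3 + 1/6*pi_4
  pi_4 = 1/6*pi_1 + 5/12*pi_2 + 1/4*pi_3 + 1/12*pi_4
with normalization: pi_1 + pi_2 + pi_3 + pi_4 = 1.

Using the first 3 balance equations plus normalization, the linear system A*pi = b is:
  [-11/12, 1/6, 1/2, 1/2] . pi = 0
  [1/12, -2/3, 1/12, 1/4] . pi = 0
  [2/3, 1/12, -5/6, 1/6] . pi = 0
  [1, 1, 1, 1] . pi = 1

Solving yields:
  pi_1 = 326/1033
  pi_2 = 164/1033
  pi_3 = 643/2066
  pi_4 = 443/2066

Verification (pi * P):
  326/1033*1/12 + 164/1033*1/6 + 643/2066*1/2 + 443/2066*1/2 = 326/1033 = pi_1  (ok)
  326/1033*1/12 + 164/1033*1/3 + 643/2066*1/12 + 443/2066*1/4 = 164/1033 = pi_2  (ok)
  326/1033*2/3 + 164/1033*1/12 + 643/2066*1/6 + 443/2066*1/6 = 643/2066 = pi_3  (ok)
  326/1033*1/6 + 164/1033*5/12 + 643/2066*1/4 + 443/2066*1/12 = 443/2066 = pi_4  (ok)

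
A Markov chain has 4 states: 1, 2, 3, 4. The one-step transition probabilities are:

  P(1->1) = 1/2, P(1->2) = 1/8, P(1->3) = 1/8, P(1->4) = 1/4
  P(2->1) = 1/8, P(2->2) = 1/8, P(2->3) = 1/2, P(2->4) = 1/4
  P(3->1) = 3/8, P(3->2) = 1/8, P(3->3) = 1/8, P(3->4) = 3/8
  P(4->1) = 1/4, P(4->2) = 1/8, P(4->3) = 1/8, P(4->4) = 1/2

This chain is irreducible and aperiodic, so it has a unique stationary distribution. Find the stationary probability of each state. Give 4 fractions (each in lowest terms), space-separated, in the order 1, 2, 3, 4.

Answer: 131/384 1/8 11/64 139/384

Derivation:
The stationary distribution satisfies pi = pi * P, i.e.:
  pi_1 = 1/2*pi_1 + 1/8*pi_2 + 3/8*pi_3 + 1/4*pi_4
  pi_2 = 1/8*pi_1 + 1/8*pi_2 + 1/8*pi_3 + 1/8*pi_4
  pi_3 = 1/8*pi_1 + 1/2*pi_2 + 1/8*pi_3 + 1/8*pi_4
  pi_4 = 1/4*pi_1 + 1/4*pi_2 + 3/8*pi_3 + 1/2*pi_4
with normalization: pi_1 + pi_2 + pi_3 + pi_4 = 1.

Using the first 3 balance equations plus normalization, the linear system A*pi = b is:
  [-1/2, 1/8, 3/8, 1/4] . pi = 0
  [1/8, -7/8, 1/8, 1/8] . pi = 0
  [1/8, 1/2, -7/8, 1/8] . pi = 0
  [1, 1, 1, 1] . pi = 1

Solving yields:
  pi_1 = 131/384
  pi_2 = 1/8
  pi_3 = 11/64
  pi_4 = 139/384

Verification (pi * P):
  131/384*1/2 + 1/8*1/8 + 11/64*3/8 + 139/384*1/4 = 131/384 = pi_1  (ok)
  131/384*1/8 + 1/8*1/8 + 11/64*1/8 + 139/384*1/8 = 1/8 = pi_2  (ok)
  131/384*1/8 + 1/8*1/2 + 11/64*1/8 + 139/384*1/8 = 11/64 = pi_3  (ok)
  131/384*1/4 + 1/8*1/4 + 11/64*3/8 + 139/384*1/2 = 139/384 = pi_4  (ok)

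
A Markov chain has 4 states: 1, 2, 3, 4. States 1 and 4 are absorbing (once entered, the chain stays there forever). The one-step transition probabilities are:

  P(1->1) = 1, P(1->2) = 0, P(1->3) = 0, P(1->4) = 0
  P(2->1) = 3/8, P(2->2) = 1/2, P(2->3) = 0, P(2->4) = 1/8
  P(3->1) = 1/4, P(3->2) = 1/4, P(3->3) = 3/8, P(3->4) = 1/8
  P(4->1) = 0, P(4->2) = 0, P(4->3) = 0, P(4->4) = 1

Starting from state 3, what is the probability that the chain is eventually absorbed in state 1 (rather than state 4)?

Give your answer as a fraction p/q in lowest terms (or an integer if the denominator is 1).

Answer: 7/10

Derivation:
Let a_i = P(absorbed in 1 | start in state i).
Boundary conditions: a_1 = 1, a_4 = 0.
For each transient state i, a_i = sum_j P(i->j) * a_j:
  a_2 = 3/8*a_1 + 1/2*a_2 + 0*a_3 + 1/8*a_4
  a_3 = 1/4*a_1 + 1/4*a_2 + 3/8*a_3 + 1/8*a_4

Substituting a_1 = 1 and a_4 = 0, rearrange to (I - Q) a = r where r[i] = P(i -> 1):
  [1/2, 0] . (a_2, a_3) = 3/8
  [-1/4, 5/8] . (a_2, a_3) = 1/4

Solving yields:
  a_2 = 3/4
  a_3 = 7/10

Starting state is 3, so the absorption probability is a_3 = 7/10.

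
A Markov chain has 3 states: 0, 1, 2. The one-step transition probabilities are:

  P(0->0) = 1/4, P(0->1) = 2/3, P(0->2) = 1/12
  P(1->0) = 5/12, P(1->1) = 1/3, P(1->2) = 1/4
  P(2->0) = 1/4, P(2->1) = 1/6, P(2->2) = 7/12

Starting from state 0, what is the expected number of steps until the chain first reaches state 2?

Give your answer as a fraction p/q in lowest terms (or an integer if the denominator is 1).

Let h_i = expected steps to first reach 2 from state i.
Boundary: h_2 = 0.
First-step equations for the other states:
  h_0 = 1 + 1/4*h_0 + 2/3*h_1 + 1/12*h_2
  h_1 = 1 + 5/12*h_0 + 1/3*h_1 + 1/4*h_2

Substituting h_2 = 0 and rearranging gives the linear system (I - Q) h = 1:
  [3/4, -2/3] . (h_0, h_1) = 1
  [-5/12, 2/3] . (h_0, h_1) = 1

Solving yields:
  h_0 = 6
  h_1 = 21/4

Starting state is 0, so the expected hitting time is h_0 = 6.

Answer: 6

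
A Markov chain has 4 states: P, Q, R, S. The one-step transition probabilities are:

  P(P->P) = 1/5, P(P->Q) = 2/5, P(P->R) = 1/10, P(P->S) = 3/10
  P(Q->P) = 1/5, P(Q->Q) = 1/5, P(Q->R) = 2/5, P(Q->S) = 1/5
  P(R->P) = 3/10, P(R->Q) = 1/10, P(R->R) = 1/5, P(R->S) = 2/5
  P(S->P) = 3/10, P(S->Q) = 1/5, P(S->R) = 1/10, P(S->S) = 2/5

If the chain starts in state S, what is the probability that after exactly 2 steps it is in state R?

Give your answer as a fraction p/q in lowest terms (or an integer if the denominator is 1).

Answer: 17/100

Derivation:
Computing P^2 by repeated multiplication:
P^1 =
  P: [1/5, 2/5, 1/10, 3/10]
  Q: [1/5, 1/5, 2/5, 1/5]
  R: [3/10, 1/10, 1/5, 2/5]
  S: [3/10, 1/5, 1/10, 2/5]
P^2 =
  P: [6/25, 23/100, 23/100, 3/10]
  Q: [13/50, 1/5, 1/5, 17/50]
  R: [13/50, 6/25, 3/20, 7/20]
  S: [1/4, 1/4, 17/100, 33/100]

(P^2)[S -> R] = 17/100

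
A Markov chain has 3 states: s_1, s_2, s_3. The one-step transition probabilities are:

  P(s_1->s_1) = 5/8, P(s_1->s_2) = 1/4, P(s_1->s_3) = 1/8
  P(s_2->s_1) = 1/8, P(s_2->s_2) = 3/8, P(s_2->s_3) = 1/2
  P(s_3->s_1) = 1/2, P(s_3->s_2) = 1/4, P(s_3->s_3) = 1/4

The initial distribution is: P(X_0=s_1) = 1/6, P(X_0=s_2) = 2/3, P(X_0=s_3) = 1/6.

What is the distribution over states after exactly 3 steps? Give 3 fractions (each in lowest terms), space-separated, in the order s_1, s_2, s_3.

Propagating the distribution step by step (d_{t+1} = d_t * P):
d_0 = (s_1=1/6, s_2=2/3, s_3=1/6)
  d_1[s_1] = 1/6*5/8 + 2/3*1/8 + 1/6*1/2 = 13/48
  d_1[s_2] = 1/6*1/4 + 2/3*3/8 + 1/6*1/4 = 1/3
  d_1[s_3] = 1/6*1/8 + 2/3*1/2 + 1/6*1/4 = 19/48
d_1 = (s_1=13/48, s_2=1/3, s_3=19/48)
  d_2[s_1] = 13/48*5/8 + 1/3*1/8 + 19/48*1/2 = 157/384
  d_2[s_2] = 13/48*1/4 + 1/3*3/8 + 19/48*1/4 = 7/24
  d_2[s_3] = 13/48*1/8 + 1/3*1/2 + 19/48*1/4 = 115/384
d_2 = (s_1=157/384, s_2=7/24, s_3=115/384)
  d_3[s_1] = 157/384*5/8 + 7/24*1/8 + 115/384*1/2 = 1357/3072
  d_3[s_2] = 157/384*1/4 + 7/24*3/8 + 115/384*1/4 = 55/192
  d_3[s_3] = 157/384*1/8 + 7/24*1/2 + 115/384*1/4 = 835/3072
d_3 = (s_1=1357/3072, s_2=55/192, s_3=835/3072)

Answer: 1357/3072 55/192 835/3072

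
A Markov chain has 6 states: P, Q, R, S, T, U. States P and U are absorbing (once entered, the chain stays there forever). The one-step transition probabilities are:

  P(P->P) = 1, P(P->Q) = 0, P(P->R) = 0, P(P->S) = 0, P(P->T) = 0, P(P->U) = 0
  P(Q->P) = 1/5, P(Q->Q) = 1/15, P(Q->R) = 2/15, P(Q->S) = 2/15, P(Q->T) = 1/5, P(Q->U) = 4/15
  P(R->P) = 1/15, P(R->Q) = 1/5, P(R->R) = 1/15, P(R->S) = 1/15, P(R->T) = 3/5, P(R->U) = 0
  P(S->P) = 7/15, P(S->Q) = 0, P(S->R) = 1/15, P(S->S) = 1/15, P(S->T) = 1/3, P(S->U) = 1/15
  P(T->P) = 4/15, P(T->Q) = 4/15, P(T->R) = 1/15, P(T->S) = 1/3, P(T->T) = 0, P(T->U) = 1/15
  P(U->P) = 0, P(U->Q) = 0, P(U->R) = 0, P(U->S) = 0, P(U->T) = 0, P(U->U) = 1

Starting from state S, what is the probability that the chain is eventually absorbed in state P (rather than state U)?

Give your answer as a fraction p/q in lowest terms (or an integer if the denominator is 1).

Answer: 23101/28165

Derivation:
Let a_i = P(absorbed in P | start in state i).
Boundary conditions: a_P = 1, a_U = 0.
For each transient state i, a_i = sum_j P(i->j) * a_j:
  a_Q = 1/5*a_P + 1/15*a_Q + 2/15*a_R + 2/15*a_S + 1/5*a_T + 4/15*a_U
  a_R = 1/15*a_P + 1/5*a_Q + 1/15*a_R + 1/15*a_S + 3/5*a_T + 0*a_U
  a_S = 7/15*a_P + 0*a_Q + 1/15*a_R + 1/15*a_S + 1/3*a_T + 1/15*a_U
  a_T = 4/15*a_P + 4/15*a_Q + 1/15*a_R + 1/3*a_S + 0*a_T + 1/15*a_U

Substituting a_P = 1 and a_U = 0, rearrange to (I - Q) a = r where r[i] = P(i -> P):
  [14/15, -2/15, -2/15, -1/5] . (a_Q, a_R, a_S, a_T) = 1/5
  [-1/5, 14/15, -1/15, -3/5] . (a_Q, a_R, a_S, a_T) = 1/15
  [0, -1/15, 14/15, -1/3] . (a_Q, a_R, a_S, a_T) = 7/15
  [-4/15, -1/15, -1/3, 1] . (a_Q, a_R, a_S, a_T) = 4/15

Solving yields:
  a_Q = 16829/28165
  a_R = 20824/28165
  a_S = 23101/28165
  a_T = 21087/28165

Starting state is S, so the absorption probability is a_S = 23101/28165.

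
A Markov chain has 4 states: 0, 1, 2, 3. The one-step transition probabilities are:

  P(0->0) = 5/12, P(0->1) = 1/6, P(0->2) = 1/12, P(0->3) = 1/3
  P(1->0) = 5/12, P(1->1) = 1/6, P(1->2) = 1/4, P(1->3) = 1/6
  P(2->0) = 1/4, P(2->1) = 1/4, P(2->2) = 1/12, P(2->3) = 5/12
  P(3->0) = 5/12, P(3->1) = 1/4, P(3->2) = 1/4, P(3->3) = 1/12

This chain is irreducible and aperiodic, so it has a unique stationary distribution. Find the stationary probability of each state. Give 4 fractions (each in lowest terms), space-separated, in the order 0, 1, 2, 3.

The stationary distribution satisfies pi = pi * P, i.e.:
  pi_0 = 5/12*pi_0 + 5/12*pi_1 + 1/4*pi_2 + 5/12*pi_3
  pi_1 = 1/6*pi_0 + 1/6*pi_1 + 1/4*pi_2 + 1/4*pi_3
  pi_2 = 1/12*pi_0 + 1/4*pi_1 + 1/12*pi_2 + 1/4*pi_3
  pi_3 = 1/3*pi_0 + 1/6*pi_1 + 5/12*pi_2 + 1/12*pi_3
with normalization: pi_0 + pi_1 + pi_2 + pi_3 = 1.

Using the first 3 balance equations plus normalization, the linear system A*pi = b is:
  [-7/12, 5/12, 1/4, 5/12] . pi = 0
  [1/6, -5/6, 1/4, 1/4] . pi = 0
  [1/12, 1/4, -11/12, 1/4] . pi = 0
  [1, 1, 1, 1] . pi = 1

Solving yields:
  pi_0 = 16/41
  pi_1 = 107/533
  pi_2 = 13/82
  pi_3 = 267/1066

Verification (pi * P):
  16/41*5/12 + 107/533*5/12 + 13/82*1/4 + 267/1066*5/12 = 16/41 = pi_0  (ok)
  16/41*1/6 + 107/533*1/6 + 13/82*1/4 + 267/1066*1/4 = 107/533 = pi_1  (ok)
  16/41*1/12 + 107/533*1/4 + 13/82*1/12 + 267/1066*1/4 = 13/82 = pi_2  (ok)
  16/41*1/3 + 107/533*1/6 + 13/82*5/12 + 267/1066*1/12 = 267/1066 = pi_3  (ok)

Answer: 16/41 107/533 13/82 267/1066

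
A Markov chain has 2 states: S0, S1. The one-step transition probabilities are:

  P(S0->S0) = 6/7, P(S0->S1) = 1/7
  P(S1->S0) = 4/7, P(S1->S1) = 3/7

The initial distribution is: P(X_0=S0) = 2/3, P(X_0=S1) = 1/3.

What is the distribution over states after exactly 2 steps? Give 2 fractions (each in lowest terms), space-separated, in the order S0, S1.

Answer: 116/147 31/147

Derivation:
Propagating the distribution step by step (d_{t+1} = d_t * P):
d_0 = (S0=2/3, S1=1/3)
  d_1[S0] = 2/3*6/7 + 1/3*4/7 = 16/21
  d_1[S1] = 2/3*1/7 + 1/3*3/7 = 5/21
d_1 = (S0=16/21, S1=5/21)
  d_2[S0] = 16/21*6/7 + 5/21*4/7 = 116/147
  d_2[S1] = 16/21*1/7 + 5/21*3/7 = 31/147
d_2 = (S0=116/147, S1=31/147)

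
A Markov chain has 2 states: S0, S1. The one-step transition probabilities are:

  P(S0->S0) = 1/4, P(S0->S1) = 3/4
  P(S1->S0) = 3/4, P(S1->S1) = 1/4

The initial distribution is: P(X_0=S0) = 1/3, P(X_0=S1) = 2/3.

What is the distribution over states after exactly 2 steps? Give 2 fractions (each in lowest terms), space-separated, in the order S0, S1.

Answer: 11/24 13/24

Derivation:
Propagating the distribution step by step (d_{t+1} = d_t * P):
d_0 = (S0=1/3, S1=2/3)
  d_1[S0] = 1/3*1/4 + 2/3*3/4 = 7/12
  d_1[S1] = 1/3*3/4 + 2/3*1/4 = 5/12
d_1 = (S0=7/12, S1=5/12)
  d_2[S0] = 7/12*1/4 + 5/12*3/4 = 11/24
  d_2[S1] = 7/12*3/4 + 5/12*1/4 = 13/24
d_2 = (S0=11/24, S1=13/24)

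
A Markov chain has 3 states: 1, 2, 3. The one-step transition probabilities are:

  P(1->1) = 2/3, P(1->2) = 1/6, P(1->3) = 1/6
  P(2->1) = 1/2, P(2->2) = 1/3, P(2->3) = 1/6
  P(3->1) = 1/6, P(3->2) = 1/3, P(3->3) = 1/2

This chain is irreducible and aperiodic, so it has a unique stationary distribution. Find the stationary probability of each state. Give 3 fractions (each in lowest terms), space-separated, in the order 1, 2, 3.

Answer: 1/2 1/4 1/4

Derivation:
The stationary distribution satisfies pi = pi * P, i.e.:
  pi_1 = 2/3*pi_1 + 1/2*pi_2 + 1/6*pi_3
  pi_2 = 1/6*pi_1 + 1/3*pi_2 + 1/3*pi_3
  pi_3 = 1/6*pi_1 + 1/6*pi_2 + 1/2*pi_3
with normalization: pi_1 + pi_2 + pi_3 = 1.

Using the first 2 balance equations plus normalization, the linear system A*pi = b is:
  [-1/3, 1/2, 1/6] . pi = 0
  [1/6, -2/3, 1/3] . pi = 0
  [1, 1, 1] . pi = 1

Solving yields:
  pi_1 = 1/2
  pi_2 = 1/4
  pi_3 = 1/4

Verification (pi * P):
  1/2*2/3 + 1/4*1/2 + 1/4*1/6 = 1/2 = pi_1  (ok)
  1/2*1/6 + 1/4*1/3 + 1/4*1/3 = 1/4 = pi_2  (ok)
  1/2*1/6 + 1/4*1/6 + 1/4*1/2 = 1/4 = pi_3  (ok)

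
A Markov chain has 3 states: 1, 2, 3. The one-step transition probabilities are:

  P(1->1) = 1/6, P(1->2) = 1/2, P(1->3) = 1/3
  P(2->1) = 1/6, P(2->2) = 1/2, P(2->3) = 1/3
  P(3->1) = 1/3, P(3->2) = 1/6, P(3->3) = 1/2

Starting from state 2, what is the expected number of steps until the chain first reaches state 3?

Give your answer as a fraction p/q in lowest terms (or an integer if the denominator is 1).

Answer: 3

Derivation:
Let h_i = expected steps to first reach 3 from state i.
Boundary: h_3 = 0.
First-step equations for the other states:
  h_1 = 1 + 1/6*h_1 + 1/2*h_2 + 1/3*h_3
  h_2 = 1 + 1/6*h_1 + 1/2*h_2 + 1/3*h_3

Substituting h_3 = 0 and rearranging gives the linear system (I - Q) h = 1:
  [5/6, -1/2] . (h_1, h_2) = 1
  [-1/6, 1/2] . (h_1, h_2) = 1

Solving yields:
  h_1 = 3
  h_2 = 3

Starting state is 2, so the expected hitting time is h_2 = 3.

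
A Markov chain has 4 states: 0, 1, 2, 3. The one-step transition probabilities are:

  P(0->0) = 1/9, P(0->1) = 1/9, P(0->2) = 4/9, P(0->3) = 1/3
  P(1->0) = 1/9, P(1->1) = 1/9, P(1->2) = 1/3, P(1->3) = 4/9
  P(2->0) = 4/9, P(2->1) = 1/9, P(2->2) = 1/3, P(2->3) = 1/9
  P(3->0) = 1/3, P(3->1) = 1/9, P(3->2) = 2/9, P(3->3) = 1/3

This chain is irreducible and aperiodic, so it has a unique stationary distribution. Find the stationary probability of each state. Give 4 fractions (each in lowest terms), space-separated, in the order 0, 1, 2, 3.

Answer: 73/258 1/9 259/774 35/129

Derivation:
The stationary distribution satisfies pi = pi * P, i.e.:
  pi_0 = 1/9*pi_0 + 1/9*pi_1 + 4/9*pi_2 + 1/3*pi_3
  pi_1 = 1/9*pi_0 + 1/9*pi_1 + 1/9*pi_2 + 1/9*pi_3
  pi_2 = 4/9*pi_0 + 1/3*pi_1 + 1/3*pi_2 + 2/9*pi_3
  pi_3 = 1/3*pi_0 + 4/9*pi_1 + 1/9*pi_2 + 1/3*pi_3
with normalization: pi_0 + pi_1 + pi_2 + pi_3 = 1.

Using the first 3 balance equations plus normalization, the linear system A*pi = b is:
  [-8/9, 1/9, 4/9, 1/3] . pi = 0
  [1/9, -8/9, 1/9, 1/9] . pi = 0
  [4/9, 1/3, -2/3, 2/9] . pi = 0
  [1, 1, 1, 1] . pi = 1

Solving yields:
  pi_0 = 73/258
  pi_1 = 1/9
  pi_2 = 259/774
  pi_3 = 35/129

Verification (pi * P):
  73/258*1/9 + 1/9*1/9 + 259/774*4/9 + 35/129*1/3 = 73/258 = pi_0  (ok)
  73/258*1/9 + 1/9*1/9 + 259/774*1/9 + 35/129*1/9 = 1/9 = pi_1  (ok)
  73/258*4/9 + 1/9*1/3 + 259/774*1/3 + 35/129*2/9 = 259/774 = pi_2  (ok)
  73/258*1/3 + 1/9*4/9 + 259/774*1/9 + 35/129*1/3 = 35/129 = pi_3  (ok)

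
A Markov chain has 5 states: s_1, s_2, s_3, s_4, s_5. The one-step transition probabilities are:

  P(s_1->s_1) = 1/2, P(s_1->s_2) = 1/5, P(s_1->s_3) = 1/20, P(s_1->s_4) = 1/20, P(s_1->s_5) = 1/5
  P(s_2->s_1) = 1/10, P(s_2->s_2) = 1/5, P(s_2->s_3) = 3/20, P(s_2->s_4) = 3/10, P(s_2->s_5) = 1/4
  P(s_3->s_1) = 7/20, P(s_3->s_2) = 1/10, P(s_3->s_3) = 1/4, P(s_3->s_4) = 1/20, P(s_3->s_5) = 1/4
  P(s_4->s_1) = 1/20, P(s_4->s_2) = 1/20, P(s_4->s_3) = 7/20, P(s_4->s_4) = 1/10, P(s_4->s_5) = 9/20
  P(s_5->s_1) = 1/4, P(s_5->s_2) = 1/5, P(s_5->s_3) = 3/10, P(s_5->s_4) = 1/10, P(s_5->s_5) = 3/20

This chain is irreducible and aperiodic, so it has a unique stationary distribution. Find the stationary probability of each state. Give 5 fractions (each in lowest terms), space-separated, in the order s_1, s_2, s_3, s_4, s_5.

The stationary distribution satisfies pi = pi * P, i.e.:
  pi_s_1 = 1/2*pi_s_1 + 1/10*pi_s_2 + 7/20*pi_s_3 + 1/20*pi_s_4 + 1/4*pi_s_5
  pi_s_2 = 1/5*pi_s_1 + 1/5*pi_s_2 + 1/10*pi_s_3 + 1/20*pi_s_4 + 1/5*pi_s_5
  pi_s_3 = 1/20*pi_s_1 + 3/20*pi_s_2 + 1/4*pi_s_3 + 7/20*pi_s_4 + 3/10*pi_s_5
  pi_s_4 = 1/20*pi_s_1 + 3/10*pi_s_2 + 1/20*pi_s_3 + 1/10*pi_s_4 + 1/10*pi_s_5
  pi_s_5 = 1/5*pi_s_1 + 1/4*pi_s_2 + 1/4*pi_s_3 + 9/20*pi_s_4 + 3/20*pi_s_5
with normalization: pi_s_1 + pi_s_2 + pi_s_3 + pi_s_4 + pi_s_5 = 1.

Using the first 4 balance equations plus normalization, the linear system A*pi = b is:
  [-1/2, 1/10, 7/20, 1/20, 1/4] . pi = 0
  [1/5, -4/5, 1/10, 1/20, 1/5] . pi = 0
  [1/20, 3/20, -3/4, 7/20, 3/10] . pi = 0
  [1/20, 3/10, 1/20, -9/10, 1/10] . pi = 0
  [1, 1, 1, 1, 1] . pi = 1

Solving yields:
  pi_s_1 = 39429/132367
  pi_s_2 = 21726/132367
  pi_s_3 = 26009/132367
  pi_s_4 = 14310/132367
  pi_s_5 = 30893/132367

Verification (pi * P):
  39429/132367*1/2 + 21726/132367*1/10 + 26009/132367*7/20 + 14310/132367*1/20 + 30893/132367*1/4 = 39429/132367 = pi_s_1  (ok)
  39429/132367*1/5 + 21726/132367*1/5 + 26009/132367*1/10 + 14310/132367*1/20 + 30893/132367*1/5 = 21726/132367 = pi_s_2  (ok)
  39429/132367*1/20 + 21726/132367*3/20 + 26009/132367*1/4 + 14310/132367*7/20 + 30893/132367*3/10 = 26009/132367 = pi_s_3  (ok)
  39429/132367*1/20 + 21726/132367*3/10 + 26009/132367*1/20 + 14310/132367*1/10 + 30893/132367*1/10 = 14310/132367 = pi_s_4  (ok)
  39429/132367*1/5 + 21726/132367*1/4 + 26009/132367*1/4 + 14310/132367*9/20 + 30893/132367*3/20 = 30893/132367 = pi_s_5  (ok)

Answer: 39429/132367 21726/132367 26009/132367 14310/132367 30893/132367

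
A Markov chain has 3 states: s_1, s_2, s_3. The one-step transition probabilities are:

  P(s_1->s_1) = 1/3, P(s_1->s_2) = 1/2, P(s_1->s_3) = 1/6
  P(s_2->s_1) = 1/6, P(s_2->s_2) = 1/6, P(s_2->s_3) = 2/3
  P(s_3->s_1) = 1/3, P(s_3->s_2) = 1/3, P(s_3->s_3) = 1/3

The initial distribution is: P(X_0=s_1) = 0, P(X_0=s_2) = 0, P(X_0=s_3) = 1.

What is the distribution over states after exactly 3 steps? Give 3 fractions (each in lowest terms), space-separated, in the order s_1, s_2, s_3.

Answer: 5/18 35/108 43/108

Derivation:
Propagating the distribution step by step (d_{t+1} = d_t * P):
d_0 = (s_1=0, s_2=0, s_3=1)
  d_1[s_1] = 0*1/3 + 0*1/6 + 1*1/3 = 1/3
  d_1[s_2] = 0*1/2 + 0*1/6 + 1*1/3 = 1/3
  d_1[s_3] = 0*1/6 + 0*2/3 + 1*1/3 = 1/3
d_1 = (s_1=1/3, s_2=1/3, s_3=1/3)
  d_2[s_1] = 1/3*1/3 + 1/3*1/6 + 1/3*1/3 = 5/18
  d_2[s_2] = 1/3*1/2 + 1/3*1/6 + 1/3*1/3 = 1/3
  d_2[s_3] = 1/3*1/6 + 1/3*2/3 + 1/3*1/3 = 7/18
d_2 = (s_1=5/18, s_2=1/3, s_3=7/18)
  d_3[s_1] = 5/18*1/3 + 1/3*1/6 + 7/18*1/3 = 5/18
  d_3[s_2] = 5/18*1/2 + 1/3*1/6 + 7/18*1/3 = 35/108
  d_3[s_3] = 5/18*1/6 + 1/3*2/3 + 7/18*1/3 = 43/108
d_3 = (s_1=5/18, s_2=35/108, s_3=43/108)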